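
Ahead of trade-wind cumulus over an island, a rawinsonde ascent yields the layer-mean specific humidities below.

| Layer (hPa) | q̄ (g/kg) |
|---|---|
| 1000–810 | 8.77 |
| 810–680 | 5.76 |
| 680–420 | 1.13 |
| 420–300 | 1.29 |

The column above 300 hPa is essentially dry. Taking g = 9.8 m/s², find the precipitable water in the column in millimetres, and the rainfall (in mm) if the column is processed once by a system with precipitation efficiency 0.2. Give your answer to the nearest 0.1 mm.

PW ≈ 29.2 mm; rainfall ≈ 5.8 mm

Precipitable water is the column-integrated vapour mass per unit area: PW = (1/g) Σ q̄ Δp, with q in kg/kg and Δp in Pa (1 kg/m² of water = 1 mm).
Layer 1000–810 hPa: Δp = 190 hPa = 19000 Pa, q̄ = 0.00877 kg/kg → 0.00877 × 19000 / 9.8 = 17.00 mm
Layer 810–680 hPa: Δp = 130 hPa = 13000 Pa, q̄ = 0.00576 kg/kg → 0.00576 × 13000 / 9.8 = 7.64 mm
Layer 680–420 hPa: Δp = 260 hPa = 26000 Pa, q̄ = 0.00113 kg/kg → 0.00113 × 26000 / 9.8 = 3.00 mm
Layer 420–300 hPa: Δp = 120 hPa = 12000 Pa, q̄ = 0.00129 kg/kg → 0.00129 × 12000 / 9.8 = 1.58 mm
PW = 17.00 + 7.64 + 3.00 + 1.58 = 29.22 ≈ 29.2 mm.
Rainfall = ε × PW = 0.2 × 29.2 = 5.8 mm.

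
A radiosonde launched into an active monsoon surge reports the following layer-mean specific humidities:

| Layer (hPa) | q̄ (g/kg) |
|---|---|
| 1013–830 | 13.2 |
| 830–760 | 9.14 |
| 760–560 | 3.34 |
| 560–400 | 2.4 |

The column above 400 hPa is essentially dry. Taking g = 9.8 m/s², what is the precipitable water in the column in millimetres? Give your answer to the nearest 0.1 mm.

PW ≈ 41.9 mm

Precipitable water is the column-integrated vapour mass per unit area: PW = (1/g) Σ q̄ Δp, with q in kg/kg and Δp in Pa (1 kg/m² of water = 1 mm).
Layer 1013–830 hPa: Δp = 183 hPa = 18300 Pa, q̄ = 0.0132 kg/kg → 0.0132 × 18300 / 9.8 = 24.65 mm
Layer 830–760 hPa: Δp = 70 hPa = 7000 Pa, q̄ = 0.00914 kg/kg → 0.00914 × 7000 / 9.8 = 6.53 mm
Layer 760–560 hPa: Δp = 200 hPa = 20000 Pa, q̄ = 0.00334 kg/kg → 0.00334 × 20000 / 9.8 = 6.82 mm
Layer 560–400 hPa: Δp = 160 hPa = 16000 Pa, q̄ = 0.0024 kg/kg → 0.0024 × 16000 / 9.8 = 3.92 mm
PW = 24.65 + 6.53 + 6.82 + 3.92 = 41.92 ≈ 41.9 mm.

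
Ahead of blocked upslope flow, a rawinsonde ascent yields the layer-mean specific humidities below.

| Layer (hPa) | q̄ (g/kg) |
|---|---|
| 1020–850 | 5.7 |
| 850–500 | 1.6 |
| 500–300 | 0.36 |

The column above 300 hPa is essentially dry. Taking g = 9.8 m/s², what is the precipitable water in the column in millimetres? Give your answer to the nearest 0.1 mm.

PW ≈ 16.3 mm

Precipitable water is the column-integrated vapour mass per unit area: PW = (1/g) Σ q̄ Δp, with q in kg/kg and Δp in Pa (1 kg/m² of water = 1 mm).
Layer 1020–850 hPa: Δp = 170 hPa = 17000 Pa, q̄ = 0.0057 kg/kg → 0.0057 × 17000 / 9.8 = 9.89 mm
Layer 850–500 hPa: Δp = 350 hPa = 35000 Pa, q̄ = 0.0016 kg/kg → 0.0016 × 35000 / 9.8 = 5.71 mm
Layer 500–300 hPa: Δp = 200 hPa = 20000 Pa, q̄ = 0.00036 kg/kg → 0.00036 × 20000 / 9.8 = 0.73 mm
PW = 9.89 + 5.71 + 0.73 = 16.33 ≈ 16.3 mm.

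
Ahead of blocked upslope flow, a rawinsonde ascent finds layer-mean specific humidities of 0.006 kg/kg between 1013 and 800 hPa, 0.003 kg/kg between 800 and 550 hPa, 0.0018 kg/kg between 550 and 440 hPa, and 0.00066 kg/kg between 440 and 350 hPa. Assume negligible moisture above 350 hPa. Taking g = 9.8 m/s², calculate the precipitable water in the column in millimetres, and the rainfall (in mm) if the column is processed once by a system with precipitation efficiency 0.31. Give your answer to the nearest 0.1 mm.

Precipitable water is the column-integrated vapour mass per unit area: PW = (1/g) Σ q̄ Δp, with q in kg/kg and Δp in Pa (1 kg/m² of water = 1 mm).
Layer 1013–800 hPa: Δp = 213 hPa = 21300 Pa, q̄ = 0.006 kg/kg → 0.006 × 21300 / 9.8 = 13.04 mm
Layer 800–550 hPa: Δp = 250 hPa = 25000 Pa, q̄ = 0.003 kg/kg → 0.003 × 25000 / 9.8 = 7.65 mm
Layer 550–440 hPa: Δp = 110 hPa = 11000 Pa, q̄ = 0.0018 kg/kg → 0.0018 × 11000 / 9.8 = 2.02 mm
Layer 440–350 hPa: Δp = 90 hPa = 9000 Pa, q̄ = 0.00066 kg/kg → 0.00066 × 9000 / 9.8 = 0.61 mm
PW = 13.04 + 7.65 + 2.02 + 0.61 = 23.32 ≈ 23.3 mm.
Rainfall = ε × PW = 0.31 × 23.3 = 7.2 mm.

PW ≈ 23.3 mm; rainfall ≈ 7.2 mm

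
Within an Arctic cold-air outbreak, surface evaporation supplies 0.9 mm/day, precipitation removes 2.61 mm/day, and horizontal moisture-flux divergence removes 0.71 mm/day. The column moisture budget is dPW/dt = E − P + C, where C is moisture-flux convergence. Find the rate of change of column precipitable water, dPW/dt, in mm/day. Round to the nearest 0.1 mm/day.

dPW/dt = E − P + C = 0.9 − 2.61 + (-0.71) = -2.4 mm/day.

dPW/dt ≈ -2.4 mm/day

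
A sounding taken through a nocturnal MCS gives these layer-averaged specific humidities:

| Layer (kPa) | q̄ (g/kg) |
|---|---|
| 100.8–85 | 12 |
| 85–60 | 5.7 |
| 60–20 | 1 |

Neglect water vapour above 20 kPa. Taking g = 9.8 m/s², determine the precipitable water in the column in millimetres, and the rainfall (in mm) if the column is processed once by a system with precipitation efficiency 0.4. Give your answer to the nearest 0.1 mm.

Precipitable water is the column-integrated vapour mass per unit area: PW = (1/g) Σ q̄ Δp, with q in kg/kg and Δp in Pa (1 kg/m² of water = 1 mm).
Layer 100.8–85 kPa: Δp = 158 hPa = 15800 Pa, q̄ = 0.012 kg/kg → 0.012 × 15800 / 9.8 = 19.35 mm
Layer 85–60 kPa: Δp = 250 hPa = 25000 Pa, q̄ = 0.0057 kg/kg → 0.0057 × 25000 / 9.8 = 14.54 mm
Layer 60–20 kPa: Δp = 400 hPa = 40000 Pa, q̄ = 0.001 kg/kg → 0.001 × 40000 / 9.8 = 4.08 mm
PW = 19.35 + 14.54 + 4.08 = 37.97 ≈ 38.0 mm.
Rainfall = ε × PW = 0.4 × 38.0 = 15.2 mm.

PW ≈ 38.0 mm; rainfall ≈ 15.2 mm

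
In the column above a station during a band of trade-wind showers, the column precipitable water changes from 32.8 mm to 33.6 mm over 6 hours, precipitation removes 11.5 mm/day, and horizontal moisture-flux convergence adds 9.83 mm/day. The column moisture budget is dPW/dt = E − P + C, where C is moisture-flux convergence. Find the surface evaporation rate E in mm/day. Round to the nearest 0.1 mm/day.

dPW/dt = (33.6 − 32.8) mm / (6/24 day) = +3.200 mm/day.
E = dPW/dt + P − C = (+3.200) + 11.5 − (9.83) = 4.9 mm/day.

E ≈ 4.9 mm/day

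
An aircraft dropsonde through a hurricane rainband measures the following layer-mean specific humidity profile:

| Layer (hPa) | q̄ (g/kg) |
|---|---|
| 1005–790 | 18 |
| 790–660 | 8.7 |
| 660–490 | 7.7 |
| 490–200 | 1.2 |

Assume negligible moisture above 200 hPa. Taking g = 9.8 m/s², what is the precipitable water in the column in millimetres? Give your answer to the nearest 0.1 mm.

PW ≈ 67.9 mm

Precipitable water is the column-integrated vapour mass per unit area: PW = (1/g) Σ q̄ Δp, with q in kg/kg and Δp in Pa (1 kg/m² of water = 1 mm).
Layer 1005–790 hPa: Δp = 215 hPa = 21500 Pa, q̄ = 0.018 kg/kg → 0.018 × 21500 / 9.8 = 39.49 mm
Layer 790–660 hPa: Δp = 130 hPa = 13000 Pa, q̄ = 0.0087 kg/kg → 0.0087 × 13000 / 9.8 = 11.54 mm
Layer 660–490 hPa: Δp = 170 hPa = 17000 Pa, q̄ = 0.0077 kg/kg → 0.0077 × 17000 / 9.8 = 13.36 mm
Layer 490–200 hPa: Δp = 290 hPa = 29000 Pa, q̄ = 0.0012 kg/kg → 0.0012 × 29000 / 9.8 = 3.55 mm
PW = 39.49 + 11.54 + 13.36 + 3.55 = 67.94 ≈ 67.9 mm.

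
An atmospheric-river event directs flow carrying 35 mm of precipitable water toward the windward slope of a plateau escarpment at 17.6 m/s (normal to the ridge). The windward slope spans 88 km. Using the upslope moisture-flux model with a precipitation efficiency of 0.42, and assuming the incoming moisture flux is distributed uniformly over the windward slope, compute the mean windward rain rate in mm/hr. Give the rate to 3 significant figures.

Incoming column moisture flux per unit ridge length: F = V × PW = 17.6 × 35 = 616 mm·m/s.
Spread over the 88 km slope with efficiency ε = 0.42: R = ε·F/W = 0.42 × 616 / 88000 m = 2.940e-03 mm/s.
R = 2.940e-03 × 3600 = 10.6 mm/hr.

R ≈ 10.6 mm/hr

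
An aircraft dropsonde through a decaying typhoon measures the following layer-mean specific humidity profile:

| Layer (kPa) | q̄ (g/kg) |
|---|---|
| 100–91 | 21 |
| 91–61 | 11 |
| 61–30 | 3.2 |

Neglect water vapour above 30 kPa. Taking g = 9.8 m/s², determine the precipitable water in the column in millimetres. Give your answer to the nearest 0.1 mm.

PW ≈ 63.1 mm

Precipitable water is the column-integrated vapour mass per unit area: PW = (1/g) Σ q̄ Δp, with q in kg/kg and Δp in Pa (1 kg/m² of water = 1 mm).
Layer 100–91 kPa: Δp = 90 hPa = 9000 Pa, q̄ = 0.021 kg/kg → 0.021 × 9000 / 9.8 = 19.29 mm
Layer 91–61 kPa: Δp = 300 hPa = 30000 Pa, q̄ = 0.011 kg/kg → 0.011 × 30000 / 9.8 = 33.67 mm
Layer 61–30 kPa: Δp = 310 hPa = 31000 Pa, q̄ = 0.0032 kg/kg → 0.0032 × 31000 / 9.8 = 10.12 mm
PW = 19.29 + 33.67 + 10.12 = 63.08 ≈ 63.1 mm.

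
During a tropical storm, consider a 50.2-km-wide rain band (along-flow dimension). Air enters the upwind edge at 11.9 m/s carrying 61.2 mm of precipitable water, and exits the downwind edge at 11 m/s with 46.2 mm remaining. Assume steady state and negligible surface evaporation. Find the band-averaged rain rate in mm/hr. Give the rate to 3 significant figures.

Column moisture flux per unit crosswind length is F = V × PW.
Inflow: F_in = 11.9 × 61.2 = 728.28 mm·m/s
Outflow: F_out = 11 × 46.2 = 508.2 mm·m/s
Steady-state rate R = (F_in − F_out)/L = (728.28 − 508.2) / 50200 m = 4.384e-03 mm/s.
R = 4.384e-03 × 3600 = 15.8 mm/hr.

R ≈ 15.8 mm/hr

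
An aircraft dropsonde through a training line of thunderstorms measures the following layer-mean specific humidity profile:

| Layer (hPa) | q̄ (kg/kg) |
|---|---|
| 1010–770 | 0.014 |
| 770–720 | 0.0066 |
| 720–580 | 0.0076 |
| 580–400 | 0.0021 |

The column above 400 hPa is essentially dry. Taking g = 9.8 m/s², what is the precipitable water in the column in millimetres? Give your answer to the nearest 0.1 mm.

PW ≈ 52.4 mm

Precipitable water is the column-integrated vapour mass per unit area: PW = (1/g) Σ q̄ Δp, with q in kg/kg and Δp in Pa (1 kg/m² of water = 1 mm).
Layer 1010–770 hPa: Δp = 240 hPa = 24000 Pa, q̄ = 0.014 kg/kg → 0.014 × 24000 / 9.8 = 34.29 mm
Layer 770–720 hPa: Δp = 50 hPa = 5000 Pa, q̄ = 0.0066 kg/kg → 0.0066 × 5000 / 9.8 = 3.37 mm
Layer 720–580 hPa: Δp = 140 hPa = 14000 Pa, q̄ = 0.0076 kg/kg → 0.0076 × 14000 / 9.8 = 10.86 mm
Layer 580–400 hPa: Δp = 180 hPa = 18000 Pa, q̄ = 0.0021 kg/kg → 0.0021 × 18000 / 9.8 = 3.86 mm
PW = 34.29 + 3.37 + 10.86 + 3.86 = 52.38 ≈ 52.4 mm.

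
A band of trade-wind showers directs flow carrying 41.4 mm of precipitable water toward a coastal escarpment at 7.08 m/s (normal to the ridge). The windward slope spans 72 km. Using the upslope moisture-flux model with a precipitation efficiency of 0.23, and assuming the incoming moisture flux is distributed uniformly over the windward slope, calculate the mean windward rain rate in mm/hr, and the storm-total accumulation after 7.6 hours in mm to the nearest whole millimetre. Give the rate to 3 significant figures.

R ≈ 3.37 mm/hr; total ≈ 26 mm

Incoming column moisture flux per unit ridge length: F = V × PW = 7.08 × 41.4 = 293.112 mm·m/s.
Spread over the 72 km slope with efficiency ε = 0.23: R = ε·F/W = 0.23 × 293.112 / 72000 m = 9.363e-04 mm/s.
R = 9.363e-04 × 3600 = 3.37 mm/hr.
Over 7.6 h: total = 3.37 × 7.6 = 25.612 ≈ 26 mm.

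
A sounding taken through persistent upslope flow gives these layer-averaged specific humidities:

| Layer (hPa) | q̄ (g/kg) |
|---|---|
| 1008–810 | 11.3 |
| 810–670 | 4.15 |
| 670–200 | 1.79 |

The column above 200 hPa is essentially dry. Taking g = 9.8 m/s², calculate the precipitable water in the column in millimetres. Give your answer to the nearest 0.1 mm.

PW ≈ 37.3 mm

Precipitable water is the column-integrated vapour mass per unit area: PW = (1/g) Σ q̄ Δp, with q in kg/kg and Δp in Pa (1 kg/m² of water = 1 mm).
Layer 1008–810 hPa: Δp = 198 hPa = 19800 Pa, q̄ = 0.0113 kg/kg → 0.0113 × 19800 / 9.8 = 22.83 mm
Layer 810–670 hPa: Δp = 140 hPa = 14000 Pa, q̄ = 0.00415 kg/kg → 0.00415 × 14000 / 9.8 = 5.93 mm
Layer 670–200 hPa: Δp = 470 hPa = 47000 Pa, q̄ = 0.00179 kg/kg → 0.00179 × 47000 / 9.8 = 8.58 mm
PW = 22.83 + 5.93 + 8.58 = 37.34 ≈ 37.3 mm.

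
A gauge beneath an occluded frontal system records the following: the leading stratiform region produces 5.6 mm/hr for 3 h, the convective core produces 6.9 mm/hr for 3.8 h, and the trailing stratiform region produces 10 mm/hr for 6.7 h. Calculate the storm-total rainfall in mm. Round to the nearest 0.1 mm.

total ≈ 110.0 mm

Total = Σ Rᵢ Δtᵢ = 5.6 × 3 + 6.9 × 3.8 + 10 × 6.7
      = 16.8 + 26.22 + 67 = 110.0 mm.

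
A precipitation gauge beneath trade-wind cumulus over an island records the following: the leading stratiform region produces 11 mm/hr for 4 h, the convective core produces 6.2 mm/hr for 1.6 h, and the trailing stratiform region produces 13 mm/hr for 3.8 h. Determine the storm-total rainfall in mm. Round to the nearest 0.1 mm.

total ≈ 103.3 mm

Total = Σ Rᵢ Δtᵢ = 11 × 4 + 6.2 × 1.6 + 13 × 3.8
      = 44 + 9.92 + 49.4 = 103.3 mm.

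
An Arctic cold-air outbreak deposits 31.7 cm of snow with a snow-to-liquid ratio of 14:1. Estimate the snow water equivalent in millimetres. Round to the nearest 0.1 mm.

SWE ≈ 22.6 mm

SWE = snow depth / ratio = 31.7 cm / 14 = 2.264 cm = 22.6 mm.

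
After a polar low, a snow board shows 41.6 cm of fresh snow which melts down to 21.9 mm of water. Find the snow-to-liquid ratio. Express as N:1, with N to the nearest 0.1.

Ratio = snow depth / SWE = 416 mm / 21.9 mm = 19.0, i.e. 19.0:1.

ratio ≈ 19.0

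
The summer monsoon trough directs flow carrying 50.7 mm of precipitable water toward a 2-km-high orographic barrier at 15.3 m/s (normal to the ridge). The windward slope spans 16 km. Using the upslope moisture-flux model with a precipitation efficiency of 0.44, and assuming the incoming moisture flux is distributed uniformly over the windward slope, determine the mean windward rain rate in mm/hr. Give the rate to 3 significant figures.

Incoming column moisture flux per unit ridge length: F = V × PW = 15.3 × 50.7 = 775.71 mm·m/s.
Spread over the 16 km slope with efficiency ε = 0.44: R = ε·F/W = 0.44 × 775.71 / 16000 m = 2.133e-02 mm/s.
R = 2.133e-02 × 3600 = 76.8 mm/hr.

R ≈ 76.8 mm/hr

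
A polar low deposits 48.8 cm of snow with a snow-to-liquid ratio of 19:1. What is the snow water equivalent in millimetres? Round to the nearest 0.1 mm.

SWE ≈ 25.7 mm

SWE = snow depth / ratio = 48.8 cm / 19 = 2.568 cm = 25.7 mm.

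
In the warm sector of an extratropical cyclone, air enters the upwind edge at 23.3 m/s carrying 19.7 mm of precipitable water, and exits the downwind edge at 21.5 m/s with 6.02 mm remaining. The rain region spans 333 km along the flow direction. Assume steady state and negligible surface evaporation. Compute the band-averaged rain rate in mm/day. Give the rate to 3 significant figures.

Column moisture flux per unit crosswind length is F = V × PW.
Inflow: F_in = 23.3 × 19.7 = 459.01 mm·m/s
Outflow: F_out = 21.5 × 6.02 = 129.43 mm·m/s
Steady-state rate R = (F_in − F_out)/L = (459.01 − 129.43) / 333000 m = 9.897e-04 mm/s.
R = 9.897e-04 × 3600 × 24 = 85.5 mm/day.

R ≈ 85.5 mm/day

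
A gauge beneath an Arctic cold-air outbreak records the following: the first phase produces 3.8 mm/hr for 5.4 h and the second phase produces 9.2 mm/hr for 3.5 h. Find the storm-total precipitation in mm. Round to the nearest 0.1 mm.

total ≈ 52.7 mm

Total = Σ Rᵢ Δtᵢ = 3.8 × 5.4 + 9.2 × 3.5
      = 20.52 + 32.2 = 52.7 mm.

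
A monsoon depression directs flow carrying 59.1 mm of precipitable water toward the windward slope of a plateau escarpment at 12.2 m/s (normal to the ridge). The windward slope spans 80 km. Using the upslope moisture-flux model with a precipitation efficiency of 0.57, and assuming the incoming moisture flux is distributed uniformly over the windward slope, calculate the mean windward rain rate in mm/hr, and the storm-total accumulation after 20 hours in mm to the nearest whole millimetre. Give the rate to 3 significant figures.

Incoming column moisture flux per unit ridge length: F = V × PW = 12.2 × 59.1 = 721.02 mm·m/s.
Spread over the 80 km slope with efficiency ε = 0.57: R = ε·F/W = 0.57 × 721.02 / 80000 m = 5.137e-03 mm/s.
R = 5.137e-03 × 3600 = 18.5 mm/hr.
Over 20 h: total = 18.5 × 20 = 370 mm.

R ≈ 18.5 mm/hr; total ≈ 370 mm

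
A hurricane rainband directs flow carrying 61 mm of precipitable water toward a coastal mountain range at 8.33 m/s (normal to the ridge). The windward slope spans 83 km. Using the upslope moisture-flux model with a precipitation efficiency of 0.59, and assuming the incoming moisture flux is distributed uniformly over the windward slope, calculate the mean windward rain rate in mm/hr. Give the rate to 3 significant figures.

R ≈ 13.0 mm/hr

Incoming column moisture flux per unit ridge length: F = V × PW = 8.33 × 61 = 508.13 mm·m/s.
Spread over the 83 km slope with efficiency ε = 0.59: R = ε·F/W = 0.59 × 508.13 / 83000 m = 3.612e-03 mm/s.
R = 3.612e-03 × 3600 = 13.0 mm/hr.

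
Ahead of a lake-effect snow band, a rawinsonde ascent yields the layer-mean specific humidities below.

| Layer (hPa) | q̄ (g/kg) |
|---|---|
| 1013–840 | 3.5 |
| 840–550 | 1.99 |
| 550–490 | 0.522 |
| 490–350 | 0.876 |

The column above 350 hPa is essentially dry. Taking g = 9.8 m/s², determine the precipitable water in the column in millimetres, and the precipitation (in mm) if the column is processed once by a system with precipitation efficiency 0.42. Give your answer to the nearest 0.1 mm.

PW ≈ 13.6 mm; precipitation ≈ 5.7 mm

Precipitable water is the column-integrated vapour mass per unit area: PW = (1/g) Σ q̄ Δp, with q in kg/kg and Δp in Pa (1 kg/m² of water = 1 mm).
Layer 1013–840 hPa: Δp = 173 hPa = 17300 Pa, q̄ = 0.0035 kg/kg → 0.0035 × 17300 / 9.8 = 6.18 mm
Layer 840–550 hPa: Δp = 290 hPa = 29000 Pa, q̄ = 0.00199 kg/kg → 0.00199 × 29000 / 9.8 = 5.89 mm
Layer 550–490 hPa: Δp = 60 hPa = 6000 Pa, q̄ = 0.000522 kg/kg → 0.000522 × 6000 / 9.8 = 0.32 mm
Layer 490–350 hPa: Δp = 140 hPa = 14000 Pa, q̄ = 0.000876 kg/kg → 0.000876 × 14000 / 9.8 = 1.25 mm
PW = 6.18 + 5.89 + 0.32 + 1.25 = 13.64 ≈ 13.6 mm.
Precipitation = ε × PW = 0.42 × 13.6 = 5.7 mm.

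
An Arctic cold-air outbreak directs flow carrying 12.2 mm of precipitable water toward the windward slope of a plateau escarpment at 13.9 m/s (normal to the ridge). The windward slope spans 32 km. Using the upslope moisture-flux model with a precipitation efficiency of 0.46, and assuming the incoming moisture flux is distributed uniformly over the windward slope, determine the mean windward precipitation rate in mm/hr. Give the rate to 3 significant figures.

R ≈ 8.78 mm/hr

Incoming column moisture flux per unit ridge length: F = V × PW = 13.9 × 12.2 = 169.58 mm·m/s.
Spread over the 32 km slope with efficiency ε = 0.46: R = ε·F/W = 0.46 × 169.58 / 32000 m = 2.438e-03 mm/s.
R = 2.438e-03 × 3600 = 8.78 mm/hr.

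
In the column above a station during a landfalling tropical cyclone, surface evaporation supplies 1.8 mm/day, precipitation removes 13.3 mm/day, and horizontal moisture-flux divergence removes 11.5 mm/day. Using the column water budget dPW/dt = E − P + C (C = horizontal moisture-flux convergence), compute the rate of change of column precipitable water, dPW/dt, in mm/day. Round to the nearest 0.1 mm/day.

dPW/dt = E − P + C = 1.8 − 13.3 + (-11.5) = -23.0 mm/day.

dPW/dt ≈ -23.0 mm/day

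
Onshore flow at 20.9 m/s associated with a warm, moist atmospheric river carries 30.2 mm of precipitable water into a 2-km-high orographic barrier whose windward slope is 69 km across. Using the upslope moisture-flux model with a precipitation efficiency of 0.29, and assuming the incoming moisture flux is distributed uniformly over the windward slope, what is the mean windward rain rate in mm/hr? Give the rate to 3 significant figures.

R ≈ 9.55 mm/hr

Incoming column moisture flux per unit ridge length: F = V × PW = 20.9 × 30.2 = 631.18 mm·m/s.
Spread over the 69 km slope with efficiency ε = 0.29: R = ε·F/W = 0.29 × 631.18 / 69000 m = 2.653e-03 mm/s.
R = 2.653e-03 × 3600 = 9.55 mm/hr.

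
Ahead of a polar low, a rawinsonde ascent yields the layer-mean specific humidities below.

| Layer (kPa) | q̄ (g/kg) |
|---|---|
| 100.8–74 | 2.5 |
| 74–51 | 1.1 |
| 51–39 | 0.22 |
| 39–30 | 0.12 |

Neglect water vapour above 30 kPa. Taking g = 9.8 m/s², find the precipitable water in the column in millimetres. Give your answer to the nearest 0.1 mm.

PW ≈ 9.8 mm

Precipitable water is the column-integrated vapour mass per unit area: PW = (1/g) Σ q̄ Δp, with q in kg/kg and Δp in Pa (1 kg/m² of water = 1 mm).
Layer 100.8–74 kPa: Δp = 268 hPa = 26800 Pa, q̄ = 0.0025 kg/kg → 0.0025 × 26800 / 9.8 = 6.84 mm
Layer 74–51 kPa: Δp = 230 hPa = 23000 Pa, q̄ = 0.0011 kg/kg → 0.0011 × 23000 / 9.8 = 2.58 mm
Layer 51–39 kPa: Δp = 120 hPa = 12000 Pa, q̄ = 0.00022 kg/kg → 0.00022 × 12000 / 9.8 = 0.27 mm
Layer 39–30 kPa: Δp = 90 hPa = 9000 Pa, q̄ = 0.00012 kg/kg → 0.00012 × 9000 / 9.8 = 0.11 mm
PW = 6.84 + 2.58 + 0.27 + 0.11 = 9.80 ≈ 9.8 mm.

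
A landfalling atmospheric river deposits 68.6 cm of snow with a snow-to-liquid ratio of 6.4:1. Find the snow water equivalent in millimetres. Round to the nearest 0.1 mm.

SWE = snow depth / ratio = 68.6 cm / 6.4 = 10.719 cm = 107.2 mm.

SWE ≈ 107.2 mm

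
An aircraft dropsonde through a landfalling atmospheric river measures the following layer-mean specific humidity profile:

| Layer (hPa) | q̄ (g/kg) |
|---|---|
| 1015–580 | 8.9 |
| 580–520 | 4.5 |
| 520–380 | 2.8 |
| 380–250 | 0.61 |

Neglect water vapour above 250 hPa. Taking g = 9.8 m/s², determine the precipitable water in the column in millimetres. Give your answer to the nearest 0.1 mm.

PW ≈ 47.1 mm

Precipitable water is the column-integrated vapour mass per unit area: PW = (1/g) Σ q̄ Δp, with q in kg/kg and Δp in Pa (1 kg/m² of water = 1 mm).
Layer 1015–580 hPa: Δp = 435 hPa = 43500 Pa, q̄ = 0.0089 kg/kg → 0.0089 × 43500 / 9.8 = 39.51 mm
Layer 580–520 hPa: Δp = 60 hPa = 6000 Pa, q̄ = 0.0045 kg/kg → 0.0045 × 6000 / 9.8 = 2.76 mm
Layer 520–380 hPa: Δp = 140 hPa = 14000 Pa, q̄ = 0.0028 kg/kg → 0.0028 × 14000 / 9.8 = 4.00 mm
Layer 380–250 hPa: Δp = 130 hPa = 13000 Pa, q̄ = 0.00061 kg/kg → 0.00061 × 13000 / 9.8 = 0.81 mm
PW = 39.51 + 2.76 + 4.00 + 0.81 = 47.08 ≈ 47.1 mm.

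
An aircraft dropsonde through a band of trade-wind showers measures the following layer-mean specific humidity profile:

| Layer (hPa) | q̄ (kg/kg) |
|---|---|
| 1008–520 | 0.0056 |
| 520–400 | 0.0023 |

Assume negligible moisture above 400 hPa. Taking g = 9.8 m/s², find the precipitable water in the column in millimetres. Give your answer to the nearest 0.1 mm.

Precipitable water is the column-integrated vapour mass per unit area: PW = (1/g) Σ q̄ Δp, with q in kg/kg and Δp in Pa (1 kg/m² of water = 1 mm).
Layer 1008–520 hPa: Δp = 488 hPa = 48800 Pa, q̄ = 0.0056 kg/kg → 0.0056 × 48800 / 9.8 = 27.89 mm
Layer 520–400 hPa: Δp = 120 hPa = 12000 Pa, q̄ = 0.0023 kg/kg → 0.0023 × 12000 / 9.8 = 2.82 mm
PW = 27.89 + 2.82 = 30.71 ≈ 30.7 mm.

PW ≈ 30.7 mm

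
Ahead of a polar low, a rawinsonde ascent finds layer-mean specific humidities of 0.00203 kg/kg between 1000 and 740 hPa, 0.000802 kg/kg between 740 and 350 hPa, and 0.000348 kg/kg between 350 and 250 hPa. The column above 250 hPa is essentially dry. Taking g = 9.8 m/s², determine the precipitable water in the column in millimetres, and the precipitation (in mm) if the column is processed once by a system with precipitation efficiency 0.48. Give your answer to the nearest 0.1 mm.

PW ≈ 8.9 mm; precipitation ≈ 4.3 mm

Precipitable water is the column-integrated vapour mass per unit area: PW = (1/g) Σ q̄ Δp, with q in kg/kg and Δp in Pa (1 kg/m² of water = 1 mm).
Layer 1000–740 hPa: Δp = 260 hPa = 26000 Pa, q̄ = 0.00203 kg/kg → 0.00203 × 26000 / 9.8 = 5.39 mm
Layer 740–350 hPa: Δp = 390 hPa = 39000 Pa, q̄ = 0.000802 kg/kg → 0.000802 × 39000 / 9.8 = 3.19 mm
Layer 350–250 hPa: Δp = 100 hPa = 10000 Pa, q̄ = 0.000348 kg/kg → 0.000348 × 10000 / 9.8 = 0.36 mm
PW = 5.39 + 3.19 + 0.36 = 8.94 ≈ 8.9 mm.
Precipitation = ε × PW = 0.48 × 8.9 = 4.3 mm.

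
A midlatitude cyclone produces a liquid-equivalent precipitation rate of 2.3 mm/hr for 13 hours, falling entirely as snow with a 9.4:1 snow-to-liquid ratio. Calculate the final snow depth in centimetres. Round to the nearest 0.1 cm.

Liquid-equivalent depth = 2.3 × 13 = 29.9 mm.
Snow depth = 29.9 mm × 9.4 = 281.06 mm = 28.1 cm.

snow depth ≈ 28.1 cm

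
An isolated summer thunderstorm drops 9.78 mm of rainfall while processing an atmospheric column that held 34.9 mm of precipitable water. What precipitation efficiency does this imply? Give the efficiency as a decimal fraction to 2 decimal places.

ε = rainfall / PW = 9.78 / 34.9 = 0.28.

ε ≈ 0.28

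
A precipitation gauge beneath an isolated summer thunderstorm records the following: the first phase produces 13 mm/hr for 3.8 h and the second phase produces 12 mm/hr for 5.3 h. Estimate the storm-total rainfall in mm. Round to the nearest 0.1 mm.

Total = Σ Rᵢ Δtᵢ = 13 × 3.8 + 12 × 5.3
      = 49.4 + 63.6 = 113.0 mm.

total ≈ 113.0 mm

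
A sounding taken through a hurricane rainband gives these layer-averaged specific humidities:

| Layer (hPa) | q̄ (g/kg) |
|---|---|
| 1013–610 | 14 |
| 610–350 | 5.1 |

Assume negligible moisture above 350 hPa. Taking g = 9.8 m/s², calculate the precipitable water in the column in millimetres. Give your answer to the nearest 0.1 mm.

Precipitable water is the column-integrated vapour mass per unit area: PW = (1/g) Σ q̄ Δp, with q in kg/kg and Δp in Pa (1 kg/m² of water = 1 mm).
Layer 1013–610 hPa: Δp = 403 hPa = 40300 Pa, q̄ = 0.014 kg/kg → 0.014 × 40300 / 9.8 = 57.57 mm
Layer 610–350 hPa: Δp = 260 hPa = 26000 Pa, q̄ = 0.0051 kg/kg → 0.0051 × 26000 / 9.8 = 13.53 mm
PW = 57.57 + 13.53 = 71.10 ≈ 71.1 mm.

PW ≈ 71.1 mm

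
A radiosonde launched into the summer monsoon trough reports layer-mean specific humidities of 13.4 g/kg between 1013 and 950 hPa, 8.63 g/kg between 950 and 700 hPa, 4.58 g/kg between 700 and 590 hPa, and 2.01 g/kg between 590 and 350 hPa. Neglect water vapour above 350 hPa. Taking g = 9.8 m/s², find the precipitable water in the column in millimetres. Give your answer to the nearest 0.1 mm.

Precipitable water is the column-integrated vapour mass per unit area: PW = (1/g) Σ q̄ Δp, with q in kg/kg and Δp in Pa (1 kg/m² of water = 1 mm).
Layer 1013–950 hPa: Δp = 63 hPa = 6300 Pa, q̄ = 0.0134 kg/kg → 0.0134 × 6300 / 9.8 = 8.61 mm
Layer 950–700 hPa: Δp = 250 hPa = 25000 Pa, q̄ = 0.00863 kg/kg → 0.00863 × 25000 / 9.8 = 22.02 mm
Layer 700–590 hPa: Δp = 110 hPa = 11000 Pa, q̄ = 0.00458 kg/kg → 0.00458 × 11000 / 9.8 = 5.14 mm
Layer 590–350 hPa: Δp = 240 hPa = 24000 Pa, q̄ = 0.00201 kg/kg → 0.00201 × 24000 / 9.8 = 4.92 mm
PW = 8.61 + 22.02 + 5.14 + 4.92 = 40.69 ≈ 40.7 mm.

PW ≈ 40.7 mm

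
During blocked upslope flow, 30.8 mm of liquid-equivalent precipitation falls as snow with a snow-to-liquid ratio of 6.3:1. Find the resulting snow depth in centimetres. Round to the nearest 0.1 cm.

snow depth ≈ 19.4 cm

Snow depth = liquid × ratio = 30.8 mm × 6.3 = 194.04 mm = 19.4 cm.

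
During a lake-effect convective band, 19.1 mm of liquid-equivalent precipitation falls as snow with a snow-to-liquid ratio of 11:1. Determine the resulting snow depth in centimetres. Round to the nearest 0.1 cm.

snow depth ≈ 21.0 cm

Snow depth = liquid × ratio = 19.1 mm × 11 = 210.1 mm = 21.0 cm.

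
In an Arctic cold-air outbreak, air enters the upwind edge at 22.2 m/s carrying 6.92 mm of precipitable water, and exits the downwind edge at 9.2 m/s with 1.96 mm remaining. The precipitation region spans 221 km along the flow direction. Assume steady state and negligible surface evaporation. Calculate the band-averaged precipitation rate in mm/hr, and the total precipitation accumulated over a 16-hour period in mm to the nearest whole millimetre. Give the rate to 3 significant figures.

Column moisture flux per unit crosswind length is F = V × PW.
Inflow: F_in = 22.2 × 6.92 = 153.624 mm·m/s
Outflow: F_out = 9.2 × 1.96 = 18.032 mm·m/s
Steady-state rate R = (F_in − F_out)/L = (153.624 − 18.032) / 221000 m = 6.135e-04 mm/s.
R = 6.135e-04 × 3600 = 2.21 mm/hr.
Over 16 h: total = 2.21 × 16 = 35.36 ≈ 35 mm.

R ≈ 2.21 mm/hr; total ≈ 35 mm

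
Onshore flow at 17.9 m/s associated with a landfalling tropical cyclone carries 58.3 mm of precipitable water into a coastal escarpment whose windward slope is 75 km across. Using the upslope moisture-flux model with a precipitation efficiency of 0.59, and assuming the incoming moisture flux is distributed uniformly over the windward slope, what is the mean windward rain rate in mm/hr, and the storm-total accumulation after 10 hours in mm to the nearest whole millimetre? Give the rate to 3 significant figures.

R ≈ 29.6 mm/hr; total ≈ 296 mm

Incoming column moisture flux per unit ridge length: F = V × PW = 17.9 × 58.3 = 1043.57 mm·m/s.
Spread over the 75 km slope with efficiency ε = 0.59: R = ε·F/W = 0.59 × 1043.57 / 75000 m = 8.209e-03 mm/s.
R = 8.209e-03 × 3600 = 29.6 mm/hr.
Over 10 h: total = 29.6 × 10 = 296 mm.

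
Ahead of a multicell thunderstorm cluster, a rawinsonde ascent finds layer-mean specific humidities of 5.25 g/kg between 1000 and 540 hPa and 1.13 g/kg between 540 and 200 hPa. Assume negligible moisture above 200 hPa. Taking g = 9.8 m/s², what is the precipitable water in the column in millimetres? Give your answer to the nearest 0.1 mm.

PW ≈ 28.6 mm

Precipitable water is the column-integrated vapour mass per unit area: PW = (1/g) Σ q̄ Δp, with q in kg/kg and Δp in Pa (1 kg/m² of water = 1 mm).
Layer 1000–540 hPa: Δp = 460 hPa = 46000 Pa, q̄ = 0.00525 kg/kg → 0.00525 × 46000 / 9.8 = 24.64 mm
Layer 540–200 hPa: Δp = 340 hPa = 34000 Pa, q̄ = 0.00113 kg/kg → 0.00113 × 34000 / 9.8 = 3.92 mm
PW = 24.64 + 3.92 = 28.56 ≈ 28.6 mm.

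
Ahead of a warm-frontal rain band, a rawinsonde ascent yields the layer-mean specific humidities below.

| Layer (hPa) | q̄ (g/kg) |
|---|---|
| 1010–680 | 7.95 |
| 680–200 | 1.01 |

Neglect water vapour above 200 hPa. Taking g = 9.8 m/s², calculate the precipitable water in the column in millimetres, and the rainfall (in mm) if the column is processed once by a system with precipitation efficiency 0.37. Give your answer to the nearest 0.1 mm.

PW ≈ 31.7 mm; rainfall ≈ 11.7 mm

Precipitable water is the column-integrated vapour mass per unit area: PW = (1/g) Σ q̄ Δp, with q in kg/kg and Δp in Pa (1 kg/m² of water = 1 mm).
Layer 1010–680 hPa: Δp = 330 hPa = 33000 Pa, q̄ = 0.00795 kg/kg → 0.00795 × 33000 / 9.8 = 26.77 mm
Layer 680–200 hPa: Δp = 480 hPa = 48000 Pa, q̄ = 0.00101 kg/kg → 0.00101 × 48000 / 9.8 = 4.95 mm
PW = 26.77 + 4.95 = 31.72 ≈ 31.7 mm.
Rainfall = ε × PW = 0.37 × 31.7 = 11.7 mm.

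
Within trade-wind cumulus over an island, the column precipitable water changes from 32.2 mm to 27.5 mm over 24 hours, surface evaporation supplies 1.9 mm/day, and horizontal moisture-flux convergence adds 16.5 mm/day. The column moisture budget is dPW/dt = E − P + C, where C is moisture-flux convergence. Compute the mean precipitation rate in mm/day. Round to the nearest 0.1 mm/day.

P ≈ 23.1 mm/day

dPW/dt = (27.5 − 32.2) mm / (24/24 day) = -4.700 mm/day.
P = E + C − dPW/dt = 1.9 + (16.5) − (-4.700) = 23.1 mm/day.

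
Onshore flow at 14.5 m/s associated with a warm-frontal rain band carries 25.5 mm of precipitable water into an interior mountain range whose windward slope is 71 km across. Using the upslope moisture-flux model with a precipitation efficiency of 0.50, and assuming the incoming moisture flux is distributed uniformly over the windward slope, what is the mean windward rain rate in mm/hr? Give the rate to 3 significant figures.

R ≈ 9.37 mm/hr

Incoming column moisture flux per unit ridge length: F = V × PW = 14.5 × 25.5 = 369.75 mm·m/s.
Spread over the 71 km slope with efficiency ε = 0.50: R = ε·F/W = 0.50 × 369.75 / 71000 m = 2.604e-03 mm/s.
R = 2.604e-03 × 3600 = 9.37 mm/hr.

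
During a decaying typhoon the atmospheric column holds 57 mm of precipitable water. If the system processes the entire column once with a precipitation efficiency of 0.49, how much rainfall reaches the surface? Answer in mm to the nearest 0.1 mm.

rainfall ≈ 27.9 mm

Rainfall = ε × PW = 0.49 × 57 = 27.9 mm.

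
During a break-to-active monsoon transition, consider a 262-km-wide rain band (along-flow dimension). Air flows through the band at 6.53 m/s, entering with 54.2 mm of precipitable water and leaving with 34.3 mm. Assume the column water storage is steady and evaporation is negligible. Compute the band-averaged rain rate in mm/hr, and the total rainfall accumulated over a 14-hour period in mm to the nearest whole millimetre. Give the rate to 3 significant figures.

Column moisture flux per unit crosswind length is F = V × PW.
Inflow: F_in = 6.53 × 54.2 = 353.926 mm·m/s
Outflow: F_out = 6.53 × 34.3 = 223.979 mm·m/s
Steady-state rate R = (F_in − F_out)/L = (353.926 − 223.979) / 262000 m = 4.960e-04 mm/s.
R = 4.960e-04 × 3600 = 1.79 mm/hr.
Over 14 h: total = 1.79 × 14 = 25.06 ≈ 25 mm.

R ≈ 1.79 mm/hr; total ≈ 25 mm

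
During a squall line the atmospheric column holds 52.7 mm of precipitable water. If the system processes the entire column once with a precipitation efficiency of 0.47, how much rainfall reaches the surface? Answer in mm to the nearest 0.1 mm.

rainfall ≈ 24.8 mm

Rainfall = ε × PW = 0.47 × 52.7 = 24.8 mm.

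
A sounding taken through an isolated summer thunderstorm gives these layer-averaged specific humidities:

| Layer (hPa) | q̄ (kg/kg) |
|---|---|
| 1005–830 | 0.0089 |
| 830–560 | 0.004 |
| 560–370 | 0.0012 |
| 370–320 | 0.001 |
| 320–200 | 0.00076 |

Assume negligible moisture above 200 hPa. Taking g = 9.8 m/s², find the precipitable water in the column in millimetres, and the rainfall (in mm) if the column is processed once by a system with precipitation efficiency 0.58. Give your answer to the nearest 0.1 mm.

Precipitable water is the column-integrated vapour mass per unit area: PW = (1/g) Σ q̄ Δp, with q in kg/kg and Δp in Pa (1 kg/m² of water = 1 mm).
Layer 1005–830 hPa: Δp = 175 hPa = 17500 Pa, q̄ = 0.0089 kg/kg → 0.0089 × 17500 / 9.8 = 15.89 mm
Layer 830–560 hPa: Δp = 270 hPa = 27000 Pa, q̄ = 0.004 kg/kg → 0.004 × 27000 / 9.8 = 11.02 mm
Layer 560–370 hPa: Δp = 190 hPa = 19000 Pa, q̄ = 0.0012 kg/kg → 0.0012 × 19000 / 9.8 = 2.33 mm
Layer 370–320 hPa: Δp = 50 hPa = 5000 Pa, q̄ = 0.001 kg/kg → 0.001 × 5000 / 9.8 = 0.51 mm
Layer 320–200 hPa: Δp = 120 hPa = 12000 Pa, q̄ = 0.00076 kg/kg → 0.00076 × 12000 / 9.8 = 0.93 mm
PW = 15.89 + 11.02 + 2.33 + 0.51 + 0.93 = 30.68 ≈ 30.7 mm.
Rainfall = ε × PW = 0.58 × 30.7 = 17.8 mm.

PW ≈ 30.7 mm; rainfall ≈ 17.8 mm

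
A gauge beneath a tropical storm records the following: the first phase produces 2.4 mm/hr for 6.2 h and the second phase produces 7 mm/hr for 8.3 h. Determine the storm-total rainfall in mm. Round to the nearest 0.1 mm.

total ≈ 73.0 mm

Total = Σ Rᵢ Δtᵢ = 2.4 × 6.2 + 7 × 8.3
      = 14.88 + 58.1 = 73.0 mm.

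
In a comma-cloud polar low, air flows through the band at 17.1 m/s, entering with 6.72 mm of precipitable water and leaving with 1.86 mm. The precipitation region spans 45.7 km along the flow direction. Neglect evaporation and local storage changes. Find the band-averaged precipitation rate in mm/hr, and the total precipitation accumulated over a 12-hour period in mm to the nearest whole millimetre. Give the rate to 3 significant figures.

Column moisture flux per unit crosswind length is F = V × PW.
Inflow: F_in = 17.1 × 6.72 = 114.912 mm·m/s
Outflow: F_out = 17.1 × 1.86 = 31.806 mm·m/s
Steady-state rate R = (F_in − F_out)/L = (114.912 − 31.806) / 45700 m = 1.819e-03 mm/s.
R = 1.819e-03 × 3600 = 6.55 mm/hr.
Over 12 h: total = 6.55 × 12 = 78.6 ≈ 79 mm.

R ≈ 6.55 mm/hr; total ≈ 79 mm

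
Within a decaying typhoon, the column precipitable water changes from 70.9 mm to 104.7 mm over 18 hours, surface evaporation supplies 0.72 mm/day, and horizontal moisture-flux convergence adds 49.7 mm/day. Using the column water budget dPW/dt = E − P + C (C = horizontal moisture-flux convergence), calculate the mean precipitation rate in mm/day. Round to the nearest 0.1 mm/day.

P ≈ 5.4 mm/day

dPW/dt = (104.7 − 70.9) mm / (18/24 day) = +45.067 mm/day.
P = E + C − dPW/dt = 0.72 + (49.7) − (+45.067) = 5.4 mm/day.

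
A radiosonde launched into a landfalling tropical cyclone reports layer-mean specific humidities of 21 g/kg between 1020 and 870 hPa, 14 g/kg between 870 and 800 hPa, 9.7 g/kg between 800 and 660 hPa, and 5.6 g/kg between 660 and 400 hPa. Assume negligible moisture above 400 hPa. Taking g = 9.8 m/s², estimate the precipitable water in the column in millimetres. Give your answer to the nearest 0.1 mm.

PW ≈ 70.9 mm

Precipitable water is the column-integrated vapour mass per unit area: PW = (1/g) Σ q̄ Δp, with q in kg/kg and Δp in Pa (1 kg/m² of water = 1 mm).
Layer 1020–870 hPa: Δp = 150 hPa = 15000 Pa, q̄ = 0.021 kg/kg → 0.021 × 15000 / 9.8 = 32.14 mm
Layer 870–800 hPa: Δp = 70 hPa = 7000 Pa, q̄ = 0.014 kg/kg → 0.014 × 7000 / 9.8 = 10.00 mm
Layer 800–660 hPa: Δp = 140 hPa = 14000 Pa, q̄ = 0.0097 kg/kg → 0.0097 × 14000 / 9.8 = 13.86 mm
Layer 660–400 hPa: Δp = 260 hPa = 26000 Pa, q̄ = 0.0056 kg/kg → 0.0056 × 26000 / 9.8 = 14.86 mm
PW = 32.14 + 10.00 + 13.86 + 14.86 = 70.86 ≈ 70.9 mm.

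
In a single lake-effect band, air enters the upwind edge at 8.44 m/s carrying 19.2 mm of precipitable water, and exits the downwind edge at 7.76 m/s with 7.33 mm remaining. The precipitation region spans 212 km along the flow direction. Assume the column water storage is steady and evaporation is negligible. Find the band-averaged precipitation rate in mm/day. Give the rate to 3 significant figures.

R ≈ 42.9 mm/day

Column moisture flux per unit crosswind length is F = V × PW.
Inflow: F_in = 8.44 × 19.2 = 162.048 mm·m/s
Outflow: F_out = 7.76 × 7.33 = 56.8808 mm·m/s
Steady-state rate R = (F_in − F_out)/L = (162.048 − 56.8808) / 212000 m = 4.961e-04 mm/s.
R = 4.961e-04 × 3600 × 24 = 42.9 mm/day.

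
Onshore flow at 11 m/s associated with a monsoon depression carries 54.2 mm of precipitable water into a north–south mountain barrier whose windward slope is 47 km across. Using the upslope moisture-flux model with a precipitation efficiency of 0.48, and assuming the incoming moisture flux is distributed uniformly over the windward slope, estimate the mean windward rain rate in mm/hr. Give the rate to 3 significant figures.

Incoming column moisture flux per unit ridge length: F = V × PW = 11 × 54.2 = 596.2 mm·m/s.
Spread over the 47 km slope with efficiency ε = 0.48: R = ε·F/W = 0.48 × 596.2 / 47000 m = 6.089e-03 mm/s.
R = 6.089e-03 × 3600 = 21.9 mm/hr.

R ≈ 21.9 mm/hr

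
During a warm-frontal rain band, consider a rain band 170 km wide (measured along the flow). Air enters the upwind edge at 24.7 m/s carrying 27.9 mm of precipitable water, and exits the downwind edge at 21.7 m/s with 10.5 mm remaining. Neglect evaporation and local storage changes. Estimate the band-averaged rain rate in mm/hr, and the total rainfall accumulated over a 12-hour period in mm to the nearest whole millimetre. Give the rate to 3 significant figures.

R ≈ 9.77 mm/hr; total ≈ 117 mm

Column moisture flux per unit crosswind length is F = V × PW.
Inflow: F_in = 24.7 × 27.9 = 689.13 mm·m/s
Outflow: F_out = 21.7 × 10.5 = 227.85 mm·m/s
Steady-state rate R = (F_in − F_out)/L = (689.13 − 227.85) / 170000 m = 2.713e-03 mm/s.
R = 2.713e-03 × 3600 = 9.77 mm/hr.
Over 12 h: total = 9.77 × 12 = 117.24 ≈ 117 mm.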